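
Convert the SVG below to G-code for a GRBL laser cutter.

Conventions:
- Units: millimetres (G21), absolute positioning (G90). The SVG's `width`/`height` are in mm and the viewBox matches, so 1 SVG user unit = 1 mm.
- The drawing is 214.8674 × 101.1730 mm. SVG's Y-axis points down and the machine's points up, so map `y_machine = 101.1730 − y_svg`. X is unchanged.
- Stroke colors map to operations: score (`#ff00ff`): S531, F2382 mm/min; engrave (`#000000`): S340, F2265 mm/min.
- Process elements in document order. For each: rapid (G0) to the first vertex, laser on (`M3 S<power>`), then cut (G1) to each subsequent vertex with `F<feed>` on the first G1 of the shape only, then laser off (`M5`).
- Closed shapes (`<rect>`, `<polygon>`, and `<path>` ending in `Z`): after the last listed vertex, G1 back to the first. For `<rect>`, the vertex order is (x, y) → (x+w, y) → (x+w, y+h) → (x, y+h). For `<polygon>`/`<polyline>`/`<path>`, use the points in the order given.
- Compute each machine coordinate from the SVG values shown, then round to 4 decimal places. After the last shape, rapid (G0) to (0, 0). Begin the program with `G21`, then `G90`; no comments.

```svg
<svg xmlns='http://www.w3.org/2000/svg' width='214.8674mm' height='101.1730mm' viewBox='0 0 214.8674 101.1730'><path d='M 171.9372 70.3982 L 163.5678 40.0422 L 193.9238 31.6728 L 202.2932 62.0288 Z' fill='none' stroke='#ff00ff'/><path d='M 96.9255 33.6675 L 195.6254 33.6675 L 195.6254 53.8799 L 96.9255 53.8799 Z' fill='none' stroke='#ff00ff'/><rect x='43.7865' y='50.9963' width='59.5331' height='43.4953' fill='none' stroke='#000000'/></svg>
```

G21
G90
G0 X171.9372 Y30.7748
M3 S531
G1 X163.5678 Y61.1308 F2382
G1 X193.9238 Y69.5002
G1 X202.2932 Y39.1442
G1 X171.9372 Y30.7748
M5
G0 X96.9255 Y67.5055
M3 S531
G1 X195.6254 Y67.5055 F2382
G1 X195.6254 Y47.2931
G1 X96.9255 Y47.2931
G1 X96.9255 Y67.5055
M5
G0 X43.7865 Y50.1767
M3 S340
G1 X103.3196 Y50.1767 F2265
G1 X103.3196 Y6.6814
G1 X43.7865 Y6.6814
G1 X43.7865 Y50.1767
M5
G0 X0.0000 Y0.0000

Since the viewBox matches the mm dimensions, user units are millimetres directly. The only transform is the Y-flip y_m = 101.1730 − y_svg.

Shape 1 is a regular polygon drawn with `<path>`. Its stroke #ff00ff means score at S531, F2382. After flipping Y the toolpath is (171.9372,30.7748) → (163.5678,61.1308) → (193.9238,69.5002) → (202.2932,39.1442) → (171.9372,30.7748), returning to the start.

Shape 2 is a rectangle drawn with `<path>`. Its stroke #ff00ff means score at S531, F2382. After flipping Y the toolpath is (96.9255,67.5055) → (195.6254,67.5055) → (195.6254,47.2931) → (96.9255,47.2931) → (96.9255,67.5055), returning to the start.

Shape 3 is a rectangle drawn with `<rect>`. Its stroke #000000 means engrave at S340, F2265. After flipping Y the toolpath is (43.7865,50.1767) → (103.3196,50.1767) → (103.3196,6.6814) → (43.7865,6.6814) → (43.7865,50.1767), returning to the start.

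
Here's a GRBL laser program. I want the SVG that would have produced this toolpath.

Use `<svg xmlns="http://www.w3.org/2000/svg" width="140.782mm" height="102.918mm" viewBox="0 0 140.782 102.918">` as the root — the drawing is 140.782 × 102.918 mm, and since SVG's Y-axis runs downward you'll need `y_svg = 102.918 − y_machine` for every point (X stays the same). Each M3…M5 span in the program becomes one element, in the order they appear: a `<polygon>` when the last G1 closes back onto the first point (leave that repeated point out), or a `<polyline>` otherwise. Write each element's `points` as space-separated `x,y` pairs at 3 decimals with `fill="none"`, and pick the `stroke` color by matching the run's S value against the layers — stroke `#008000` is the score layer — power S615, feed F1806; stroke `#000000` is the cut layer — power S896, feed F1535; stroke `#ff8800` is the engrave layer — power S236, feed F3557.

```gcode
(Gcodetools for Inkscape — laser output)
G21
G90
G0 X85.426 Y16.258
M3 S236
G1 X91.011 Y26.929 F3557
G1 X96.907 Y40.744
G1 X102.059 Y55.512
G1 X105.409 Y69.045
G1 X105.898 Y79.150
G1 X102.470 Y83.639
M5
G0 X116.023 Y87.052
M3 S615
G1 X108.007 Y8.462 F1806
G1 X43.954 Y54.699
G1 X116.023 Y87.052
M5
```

Each laser-on run becomes one SVG element. Flip Y back into SVG space with y_svg = 102.918 − y_machine.

Run 1: S236 ⇒ engrave layer `#ff8800`. The run is open, so emit a `<polyline>` with points (Y-flipped): 85.426,86.660 91.011,75.989 96.907,62.174 102.059,47.406 105.409,33.873 105.898,23.768 102.470,19.279.

Run 2: power S615 maps to stroke `#008000` (score). The run returns to its start, so emit a `<polygon>` with points (Y-flipped): 116.023,15.866 108.007,94.456 43.954,48.219.

<svg xmlns="http://www.w3.org/2000/svg" width="140.782mm" height="102.918mm" viewBox="0 0 140.782 102.918">
  <polyline points="85.426,86.660 91.011,75.989 96.907,62.174 102.059,47.406 105.409,33.873 105.898,23.768 102.470,19.279" fill="none" stroke="#ff8800"/>
  <polygon points="116.023,15.866 108.007,94.456 43.954,48.219" fill="none" stroke="#008000"/>
</svg>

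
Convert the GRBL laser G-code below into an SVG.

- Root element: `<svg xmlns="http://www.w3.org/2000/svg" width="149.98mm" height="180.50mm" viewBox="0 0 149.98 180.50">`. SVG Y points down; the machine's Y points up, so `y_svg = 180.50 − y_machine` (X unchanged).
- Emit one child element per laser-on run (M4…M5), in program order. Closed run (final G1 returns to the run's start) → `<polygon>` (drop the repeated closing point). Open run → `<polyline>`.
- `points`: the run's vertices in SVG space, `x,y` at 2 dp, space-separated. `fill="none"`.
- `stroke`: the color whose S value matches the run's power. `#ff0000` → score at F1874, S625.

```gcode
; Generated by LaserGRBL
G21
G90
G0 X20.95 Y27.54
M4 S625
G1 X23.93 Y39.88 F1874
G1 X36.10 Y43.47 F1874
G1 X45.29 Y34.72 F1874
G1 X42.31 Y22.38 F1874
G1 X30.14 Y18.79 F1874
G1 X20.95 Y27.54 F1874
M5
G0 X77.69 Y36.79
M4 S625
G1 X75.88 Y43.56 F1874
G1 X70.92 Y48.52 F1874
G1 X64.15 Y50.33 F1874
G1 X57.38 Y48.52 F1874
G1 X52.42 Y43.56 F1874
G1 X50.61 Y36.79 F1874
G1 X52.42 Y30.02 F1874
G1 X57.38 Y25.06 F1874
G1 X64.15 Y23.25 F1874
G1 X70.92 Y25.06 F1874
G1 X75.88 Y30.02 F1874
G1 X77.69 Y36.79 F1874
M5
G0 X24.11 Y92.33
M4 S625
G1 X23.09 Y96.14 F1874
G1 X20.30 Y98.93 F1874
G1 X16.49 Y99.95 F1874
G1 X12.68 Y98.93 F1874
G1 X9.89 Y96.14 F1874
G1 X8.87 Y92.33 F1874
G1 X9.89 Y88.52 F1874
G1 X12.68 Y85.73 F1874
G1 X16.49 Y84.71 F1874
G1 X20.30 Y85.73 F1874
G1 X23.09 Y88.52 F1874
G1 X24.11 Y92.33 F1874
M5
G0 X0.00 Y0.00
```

y_svg = 180.50 − y_m. Every run uses S625, so all elements get stroke `#ff0000` (score).

[1] closed run; points: 20.95,152.96 23.93,140.62 36.10,137.03 45.29,145.78 42.31,158.12 30.14,161.71

[2] closed run; points: 77.69,143.71 75.88,136.94 70.92,131.98 64.15,130.17 57.38,131.98 52.42,136.94 50.61,143.71 52.42,150.48 57.38,155.44 64.15,157.25 70.92,155.44 75.88,150.48

[3] closed run; points: 24.11,88.17 23.09,84.36 20.30,81.57 16.49,80.55 12.68,81.57 9.89,84.36 8.87,88.17 9.89,91.98 12.68,94.77 16.49,95.79 20.30,94.77 23.09,91.98

<svg xmlns="http://www.w3.org/2000/svg" width="149.98mm" height="180.50mm" viewBox="0 0 149.98 180.50">
  <polygon points="20.95,152.96 23.93,140.62 36.10,137.03 45.29,145.78 42.31,158.12 30.14,161.71" fill="none" stroke="#ff0000"/>
  <polygon points="77.69,143.71 75.88,136.94 70.92,131.98 64.15,130.17 57.38,131.98 52.42,136.94 50.61,143.71 52.42,150.48 57.38,155.44 64.15,157.25 70.92,155.44 75.88,150.48" fill="none" stroke="#ff0000"/>
  <polygon points="24.11,88.17 23.09,84.36 20.30,81.57 16.49,80.55 12.68,81.57 9.89,84.36 8.87,88.17 9.89,91.98 12.68,94.77 16.49,95.79 20.30,94.77 23.09,91.98" fill="none" stroke="#ff0000"/>
</svg>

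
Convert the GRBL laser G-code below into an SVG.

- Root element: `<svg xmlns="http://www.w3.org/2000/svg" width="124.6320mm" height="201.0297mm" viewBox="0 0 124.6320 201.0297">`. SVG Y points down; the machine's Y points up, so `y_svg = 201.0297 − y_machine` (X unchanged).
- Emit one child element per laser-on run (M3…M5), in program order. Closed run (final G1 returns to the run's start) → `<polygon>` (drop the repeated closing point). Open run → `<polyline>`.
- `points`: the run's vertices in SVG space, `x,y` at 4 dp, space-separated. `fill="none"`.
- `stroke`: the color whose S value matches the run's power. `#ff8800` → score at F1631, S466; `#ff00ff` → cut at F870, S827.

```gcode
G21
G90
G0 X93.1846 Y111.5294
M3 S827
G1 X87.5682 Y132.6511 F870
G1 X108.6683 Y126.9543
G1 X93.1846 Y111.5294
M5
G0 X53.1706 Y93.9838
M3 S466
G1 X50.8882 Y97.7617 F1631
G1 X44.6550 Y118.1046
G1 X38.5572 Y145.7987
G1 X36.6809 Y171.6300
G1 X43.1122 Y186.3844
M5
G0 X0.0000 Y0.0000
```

<svg xmlns="http://www.w3.org/2000/svg" width="124.6320mm" height="201.0297mm" viewBox="0 0 124.6320 201.0297">
  <polygon points="93.1846,89.5003 87.5682,68.3786 108.6683,74.0754" fill="none" stroke="#ff00ff"/>
  <polyline points="53.1706,107.0459 50.8882,103.2680 44.6550,82.9251 38.5572,55.2310 36.6809,29.3997 43.1122,14.6453" fill="none" stroke="#ff8800"/>
</svg>

y_svg = 201.0297 − y_m.

[1] S827→`#ff00ff` (cut); closed run; points: 93.1846,89.5003 87.5682,68.3786 108.6683,74.0754

[2] S466→`#ff8800` (score); open run; points: 53.1706,107.0459 50.8882,103.2680 44.6550,82.9251 38.5572,55.2310 36.6809,29.3997 43.1122,14.6453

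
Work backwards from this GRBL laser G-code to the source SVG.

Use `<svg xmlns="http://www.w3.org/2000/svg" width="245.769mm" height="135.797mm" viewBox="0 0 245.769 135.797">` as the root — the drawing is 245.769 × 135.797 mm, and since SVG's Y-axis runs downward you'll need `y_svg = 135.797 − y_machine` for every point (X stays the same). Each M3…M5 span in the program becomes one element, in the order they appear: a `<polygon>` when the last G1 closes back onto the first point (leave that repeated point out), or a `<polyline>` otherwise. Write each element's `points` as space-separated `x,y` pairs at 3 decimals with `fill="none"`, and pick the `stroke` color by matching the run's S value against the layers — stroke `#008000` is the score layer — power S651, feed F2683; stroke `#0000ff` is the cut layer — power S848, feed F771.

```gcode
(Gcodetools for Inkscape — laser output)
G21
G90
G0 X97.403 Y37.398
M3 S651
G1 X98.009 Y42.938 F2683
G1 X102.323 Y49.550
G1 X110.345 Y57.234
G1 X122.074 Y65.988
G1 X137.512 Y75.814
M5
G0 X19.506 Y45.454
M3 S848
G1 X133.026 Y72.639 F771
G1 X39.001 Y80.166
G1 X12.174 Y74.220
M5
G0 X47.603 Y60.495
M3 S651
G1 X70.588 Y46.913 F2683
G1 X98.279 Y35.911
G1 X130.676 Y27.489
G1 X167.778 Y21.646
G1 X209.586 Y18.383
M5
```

y_svg = 135.797 − y_m.

[1] S651→`#008000` (score); open run; points: 97.403,98.399 98.009,92.859 102.323,86.247 110.345,78.563 122.074,69.809 137.512,59.983

[2] S848→`#0000ff` (cut); open run; points: 19.506,90.343 133.026,63.158 39.001,55.631 12.174,61.577

[3] S651→`#008000` (score); open run; points: 47.603,75.302 70.588,88.884 98.279,99.886 130.676,108.308 167.778,114.151 209.586,117.414

<svg xmlns="http://www.w3.org/2000/svg" width="245.769mm" height="135.797mm" viewBox="0 0 245.769 135.797">
  <polyline points="97.403,98.399 98.009,92.859 102.323,86.247 110.345,78.563 122.074,69.809 137.512,59.983" fill="none" stroke="#008000"/>
  <polyline points="19.506,90.343 133.026,63.158 39.001,55.631 12.174,61.577" fill="none" stroke="#0000ff"/>
  <polyline points="47.603,75.302 70.588,88.884 98.279,99.886 130.676,108.308 167.778,114.151 209.586,117.414" fill="none" stroke="#008000"/>
</svg>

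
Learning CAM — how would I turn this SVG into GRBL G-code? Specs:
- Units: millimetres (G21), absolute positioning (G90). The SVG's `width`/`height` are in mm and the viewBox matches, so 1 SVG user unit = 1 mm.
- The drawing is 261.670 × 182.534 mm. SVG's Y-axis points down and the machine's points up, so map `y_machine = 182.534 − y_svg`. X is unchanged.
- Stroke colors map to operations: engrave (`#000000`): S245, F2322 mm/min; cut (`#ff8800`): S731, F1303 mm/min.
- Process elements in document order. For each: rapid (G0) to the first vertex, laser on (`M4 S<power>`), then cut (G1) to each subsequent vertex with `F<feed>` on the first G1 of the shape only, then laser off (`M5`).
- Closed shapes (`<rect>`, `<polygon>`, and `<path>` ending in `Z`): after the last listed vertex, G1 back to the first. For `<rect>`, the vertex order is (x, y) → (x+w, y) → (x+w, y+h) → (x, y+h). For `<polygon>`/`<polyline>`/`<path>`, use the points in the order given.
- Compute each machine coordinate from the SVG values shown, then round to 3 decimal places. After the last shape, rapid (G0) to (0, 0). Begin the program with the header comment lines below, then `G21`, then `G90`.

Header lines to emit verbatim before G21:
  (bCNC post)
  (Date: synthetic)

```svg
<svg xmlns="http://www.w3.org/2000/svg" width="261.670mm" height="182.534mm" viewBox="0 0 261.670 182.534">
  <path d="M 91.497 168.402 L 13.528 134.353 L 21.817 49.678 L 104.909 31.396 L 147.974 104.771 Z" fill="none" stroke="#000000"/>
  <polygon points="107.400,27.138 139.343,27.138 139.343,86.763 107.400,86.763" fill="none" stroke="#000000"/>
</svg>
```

Since the viewBox matches the mm dimensions, user units are millimetres directly. The only transform is the Y-flip y_m = 182.534 − y_svg.

Shape 1 is a regular polygon drawn with `<path>`. Its stroke #000000 means engrave at S245, F2322. After flipping Y the toolpath is (91.497,14.132) → (13.528,48.181) → (21.817,132.856) → (104.909,151.138) → (147.974,77.763) → (91.497,14.132), returning to the start.

Shape 2 is a rectangle drawn with `<polygon>`. Its stroke #000000 means engrave at S245, F2322. After flipping Y the toolpath is (107.400,155.396) → (139.343,155.396) → (139.343,95.771) → (107.400,95.771) → (107.400,155.396), returning to the start.

(bCNC post)
(Date: synthetic)
G21
G90
G0 X91.497 Y14.132
M4 S245
G1 X13.528 Y48.181 F2322
G1 X21.817 Y132.856
G1 X104.909 Y151.138
G1 X147.974 Y77.763
G1 X91.497 Y14.132
M5
G0 X107.400 Y155.396
M4 S245
G1 X139.343 Y155.396 F2322
G1 X139.343 Y95.771
G1 X107.400 Y95.771
G1 X107.400 Y155.396
M5
G0 X0.000 Y0.000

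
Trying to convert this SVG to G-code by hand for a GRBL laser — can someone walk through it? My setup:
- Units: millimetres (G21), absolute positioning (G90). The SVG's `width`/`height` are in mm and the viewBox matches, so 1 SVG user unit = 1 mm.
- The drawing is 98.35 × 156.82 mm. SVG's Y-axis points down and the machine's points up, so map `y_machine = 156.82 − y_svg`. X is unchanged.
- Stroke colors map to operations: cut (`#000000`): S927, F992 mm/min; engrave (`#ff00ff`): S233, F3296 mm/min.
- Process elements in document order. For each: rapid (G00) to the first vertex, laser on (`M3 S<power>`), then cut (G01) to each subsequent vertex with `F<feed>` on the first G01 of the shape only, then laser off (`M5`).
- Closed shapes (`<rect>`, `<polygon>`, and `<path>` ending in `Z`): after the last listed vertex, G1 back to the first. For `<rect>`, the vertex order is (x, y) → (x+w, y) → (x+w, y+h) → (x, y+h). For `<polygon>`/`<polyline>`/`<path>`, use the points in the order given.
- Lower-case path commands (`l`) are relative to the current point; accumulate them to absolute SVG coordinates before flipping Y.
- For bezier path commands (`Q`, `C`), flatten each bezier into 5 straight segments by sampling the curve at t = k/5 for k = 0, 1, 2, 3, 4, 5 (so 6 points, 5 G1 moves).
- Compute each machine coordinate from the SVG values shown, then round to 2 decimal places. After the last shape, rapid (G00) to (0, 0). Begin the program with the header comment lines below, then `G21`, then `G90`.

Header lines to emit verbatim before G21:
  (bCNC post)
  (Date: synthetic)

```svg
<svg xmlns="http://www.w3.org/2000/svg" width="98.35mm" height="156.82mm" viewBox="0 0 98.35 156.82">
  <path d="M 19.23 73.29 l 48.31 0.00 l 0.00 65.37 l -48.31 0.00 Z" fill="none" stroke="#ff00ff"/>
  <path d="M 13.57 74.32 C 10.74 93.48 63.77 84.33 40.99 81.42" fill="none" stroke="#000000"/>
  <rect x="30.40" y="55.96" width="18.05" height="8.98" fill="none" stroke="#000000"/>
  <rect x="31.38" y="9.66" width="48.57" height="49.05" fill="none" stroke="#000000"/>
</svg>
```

(bCNC post)
(Date: synthetic)
G21
G90
G00 X19.23 Y83.53
M3 S233
G01 X67.54 Y83.53 F3296
G01 X67.54 Y18.16
G01 X19.23 Y18.16
G01 X19.23 Y83.53
M5
G00 X13.57 Y82.50
M3 S927
G01 X17.52 Y74.12 F992
G01 X28.56 Y70.89
G01 X40.36 Y71.12
G01 X46.61 Y73.18
G01 X40.99 Y75.40
M5
G00 X30.40 Y100.86
M3 S927
G01 X48.45 Y100.86 F992
G01 X48.45 Y91.88
G01 X30.40 Y91.88
G01 X30.40 Y100.86
M5
G00 X31.38 Y147.16
M3 S927
G01 X79.95 Y147.16 F992
G01 X79.95 Y98.11
G01 X31.38 Y98.11
G01 X31.38 Y147.16
M5
G00 X0.00 Y0.00

Since the viewBox matches the mm dimensions, user units are millimetres directly. The only transform is the Y-flip y_m = 156.82 − y_svg.

Shape 1 is a rectangle drawn with `<path>`. Its stroke #ff00ff means engrave at S233, F3296. After flipping Y the toolpath is (19.23,83.53) → (67.54,83.53) → (67.54,18.16) → (19.23,18.16) → (19.23,83.53), returning to the start.

Shape 2 is a cubic bezier drawn with `<path>`. Its stroke #000000 means cut at S927, F992. After flipping Y the toolpath is (13.57,82.50) → (17.52,74.12) → (28.56,70.89) → (40.36,71.12) → (46.61,73.18) → (40.99,75.40).

Shape 3 is a rectangle drawn with `<rect>`. Its stroke #000000 means cut at S927, F992. After flipping Y the toolpath is (30.40,100.86) → (48.45,100.86) → (48.45,91.88) → (30.40,91.88) → (30.40,100.86), returning to the start.

Shape 4 is a rectangle drawn with `<rect>`. Its stroke #000000 means cut at S927, F992. After flipping Y the toolpath is (31.38,147.16) → (79.95,147.16) → (79.95,98.11) → (31.38,98.11) → (31.38,147.16), returning to the start.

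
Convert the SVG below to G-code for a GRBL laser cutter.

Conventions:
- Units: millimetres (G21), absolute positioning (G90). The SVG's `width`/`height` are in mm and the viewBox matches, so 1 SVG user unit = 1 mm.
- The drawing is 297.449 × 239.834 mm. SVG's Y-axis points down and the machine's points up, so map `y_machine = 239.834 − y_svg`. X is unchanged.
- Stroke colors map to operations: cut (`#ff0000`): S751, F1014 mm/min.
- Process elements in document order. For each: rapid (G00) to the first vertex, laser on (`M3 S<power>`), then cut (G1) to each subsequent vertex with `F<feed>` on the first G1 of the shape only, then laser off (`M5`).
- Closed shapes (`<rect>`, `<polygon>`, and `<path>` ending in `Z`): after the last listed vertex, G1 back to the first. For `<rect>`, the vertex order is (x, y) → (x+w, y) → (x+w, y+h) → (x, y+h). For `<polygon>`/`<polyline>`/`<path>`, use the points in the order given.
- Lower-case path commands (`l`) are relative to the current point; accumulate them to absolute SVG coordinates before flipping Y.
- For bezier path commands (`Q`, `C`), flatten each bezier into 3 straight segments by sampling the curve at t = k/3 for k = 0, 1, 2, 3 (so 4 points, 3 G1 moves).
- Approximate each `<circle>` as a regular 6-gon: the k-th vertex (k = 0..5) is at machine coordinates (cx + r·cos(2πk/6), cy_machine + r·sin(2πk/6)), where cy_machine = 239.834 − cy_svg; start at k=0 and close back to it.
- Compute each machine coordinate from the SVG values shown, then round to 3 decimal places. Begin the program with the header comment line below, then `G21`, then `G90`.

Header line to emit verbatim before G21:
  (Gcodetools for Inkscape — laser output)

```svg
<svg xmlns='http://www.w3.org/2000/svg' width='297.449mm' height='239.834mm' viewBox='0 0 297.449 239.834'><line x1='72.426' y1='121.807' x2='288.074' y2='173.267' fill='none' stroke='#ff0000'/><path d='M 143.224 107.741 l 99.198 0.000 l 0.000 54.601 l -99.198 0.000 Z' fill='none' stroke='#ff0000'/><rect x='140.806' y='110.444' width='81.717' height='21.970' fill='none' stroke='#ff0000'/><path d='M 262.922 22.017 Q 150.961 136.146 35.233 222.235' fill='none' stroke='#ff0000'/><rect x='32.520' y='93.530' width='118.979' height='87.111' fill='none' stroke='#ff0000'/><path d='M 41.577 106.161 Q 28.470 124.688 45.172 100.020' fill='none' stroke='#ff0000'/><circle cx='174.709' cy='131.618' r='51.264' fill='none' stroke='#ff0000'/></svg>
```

(Gcodetools for Inkscape — laser output)
G21
G90
G00 X72.426 Y118.027
M3 S751
G1 X288.074 Y66.567 F1014
M5
G00 X143.224 Y132.093
M3 S751
G1 X242.422 Y132.093 F1014
G1 X242.422 Y77.492
G1 X143.224 Y77.492
G1 X143.224 Y132.093
M5
G00 X140.806 Y129.390
M3 S751
G1 X222.523 Y129.390 F1014
G1 X222.523 Y107.420
G1 X140.806 Y107.420
G1 X140.806 Y129.390
M5
G00 X262.922 Y217.817
M3 S751
G1 X187.863 Y144.847 F1014
G1 X111.966 Y78.107
G1 X35.233 Y17.599
M5
G00 X32.520 Y146.304
M3 S751
G1 X151.499 Y146.304 F1014
G1 X151.499 Y59.193
G1 X32.520 Y59.193
G1 X32.520 Y146.304
M5
G00 X41.577 Y133.673
M3 S751
G1 X36.151 Y126.121 F1014
G1 X37.349 Y128.168
G1 X45.172 Y139.814
M5
G00 X225.973 Y108.216
M3 S751
G1 X200.341 Y152.612 F1014
G1 X149.077 Y152.612
G1 X123.445 Y108.216
G1 X149.077 Y63.820
G1 X200.341 Y63.820
G1 X225.973 Y108.216
M5

1 u = 1 mm; y_m = 239.834 − y.

[1] `<line>` line segment, #ff0000→cut S751 F1014: (72.426,118.027) → (288.074,66.567)

[2] `<path>` rectangle, #ff0000→cut S751 F1014: (143.224,132.093) → (242.422,132.093) → (242.422,77.492) → (143.224,77.492) → (143.224,132.093) (closed)

[3] `<rect>` rectangle, #ff0000→cut S751 F1014: (140.806,129.390) → (222.523,129.390) → (222.523,107.420) → (140.806,107.420) → (140.806,129.390) (closed)

[4] `<path>` quadratic bezier, #ff0000→cut S751 F1014: (262.922,217.817) → (187.863,144.847) → (111.966,78.107) → (35.233,17.599)

[5] `<rect>` rectangle, #ff0000→cut S751 F1014: (32.520,146.304) → (151.499,146.304) → (151.499,59.193) → (32.520,59.193) → (32.520,146.304) (closed)

[6] `<path>` quadratic bezier, #ff0000→cut S751 F1014: (41.577,133.673) → (36.151,126.121) → (37.349,128.168) → (45.172,139.814)

[7] `<circle>` circle, #ff0000→cut S751 F1014: (225.973,108.216) → (200.341,152.612) → (149.077,152.612) → (123.445,108.216) → (149.077,63.820) → (200.341,63.820) → (225.973,108.216) (closed)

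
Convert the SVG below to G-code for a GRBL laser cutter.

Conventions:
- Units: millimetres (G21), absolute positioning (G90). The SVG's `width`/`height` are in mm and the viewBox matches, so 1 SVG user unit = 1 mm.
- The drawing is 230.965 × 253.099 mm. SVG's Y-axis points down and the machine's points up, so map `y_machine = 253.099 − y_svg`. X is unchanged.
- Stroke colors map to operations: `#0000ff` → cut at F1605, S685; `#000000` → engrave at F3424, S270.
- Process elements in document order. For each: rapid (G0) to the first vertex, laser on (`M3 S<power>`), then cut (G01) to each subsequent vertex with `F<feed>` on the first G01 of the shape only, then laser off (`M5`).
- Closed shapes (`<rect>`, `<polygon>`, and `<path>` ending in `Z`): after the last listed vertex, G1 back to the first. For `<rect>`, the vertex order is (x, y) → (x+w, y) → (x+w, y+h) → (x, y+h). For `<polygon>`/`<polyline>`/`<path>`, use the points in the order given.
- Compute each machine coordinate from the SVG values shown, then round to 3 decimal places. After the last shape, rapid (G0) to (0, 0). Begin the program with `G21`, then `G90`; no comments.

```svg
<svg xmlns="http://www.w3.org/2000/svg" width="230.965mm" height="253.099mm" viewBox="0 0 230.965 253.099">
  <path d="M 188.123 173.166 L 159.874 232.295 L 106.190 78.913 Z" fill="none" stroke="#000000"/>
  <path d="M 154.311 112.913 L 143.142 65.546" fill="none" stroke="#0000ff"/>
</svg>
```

G21
G90
G0 X188.123 Y79.933
M3 S270
G01 X159.874 Y20.804 F3424
G01 X106.190 Y174.186
G01 X188.123 Y79.933
M5
G0 X154.311 Y140.186
M3 S685
G01 X143.142 Y187.553 F1605
M5
G0 X0.000 Y0.000

Since the viewBox matches the mm dimensions, user units are millimetres directly. The only transform is the Y-flip y_m = 253.099 − y_svg.

Shape 1 is a closed polygon drawn with `<path>`. Its stroke #000000 means engrave at S270, F3424. After flipping Y the toolpath is (188.123,79.933) → (159.874,20.804) → (106.190,174.186) → (188.123,79.933), returning to the start.

Shape 2 is a line segment drawn with `<path>`. Its stroke #0000ff means cut at S685, F1605. After flipping Y the toolpath is (154.311,140.186) → (143.142,187.553).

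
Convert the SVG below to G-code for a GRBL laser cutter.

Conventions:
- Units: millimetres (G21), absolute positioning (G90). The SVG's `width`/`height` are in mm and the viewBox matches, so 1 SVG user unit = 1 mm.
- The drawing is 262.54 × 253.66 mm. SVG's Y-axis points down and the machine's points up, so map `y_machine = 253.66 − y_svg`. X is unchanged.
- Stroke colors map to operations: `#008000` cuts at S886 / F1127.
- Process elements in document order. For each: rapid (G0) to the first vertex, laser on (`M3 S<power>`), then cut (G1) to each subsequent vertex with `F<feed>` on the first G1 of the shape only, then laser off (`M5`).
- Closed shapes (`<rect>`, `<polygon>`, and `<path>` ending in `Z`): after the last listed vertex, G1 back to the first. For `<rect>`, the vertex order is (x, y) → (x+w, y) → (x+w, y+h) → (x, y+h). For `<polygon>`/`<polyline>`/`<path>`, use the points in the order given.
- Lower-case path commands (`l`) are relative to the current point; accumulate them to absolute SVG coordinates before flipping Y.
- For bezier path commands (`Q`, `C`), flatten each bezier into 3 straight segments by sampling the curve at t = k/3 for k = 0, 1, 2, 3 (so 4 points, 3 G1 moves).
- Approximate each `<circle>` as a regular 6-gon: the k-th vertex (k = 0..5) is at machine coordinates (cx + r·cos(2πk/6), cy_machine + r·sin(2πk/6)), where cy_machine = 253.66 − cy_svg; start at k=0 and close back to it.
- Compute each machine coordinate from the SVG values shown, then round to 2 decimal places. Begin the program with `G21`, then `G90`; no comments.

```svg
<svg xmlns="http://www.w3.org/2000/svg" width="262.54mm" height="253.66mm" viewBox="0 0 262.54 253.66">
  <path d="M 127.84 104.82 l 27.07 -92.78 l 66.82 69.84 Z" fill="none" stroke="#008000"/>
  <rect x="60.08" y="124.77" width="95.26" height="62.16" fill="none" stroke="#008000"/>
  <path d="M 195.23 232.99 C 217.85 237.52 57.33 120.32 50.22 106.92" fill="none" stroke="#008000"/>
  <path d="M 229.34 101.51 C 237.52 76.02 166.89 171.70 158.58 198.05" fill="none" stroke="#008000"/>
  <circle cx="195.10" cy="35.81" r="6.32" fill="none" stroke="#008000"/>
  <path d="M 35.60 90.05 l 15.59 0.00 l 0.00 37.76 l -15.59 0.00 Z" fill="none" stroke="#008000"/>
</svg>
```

G21
G90
G0 X127.84 Y148.84
M3 S886
G1 X154.91 Y241.62 F1127
G1 X221.73 Y171.78
G1 X127.84 Y148.84
M5
G0 X60.08 Y128.89
M3 S886
G1 X155.34 Y128.89 F1127
G1 X155.34 Y66.73
G1 X60.08 Y66.73
G1 X60.08 Y128.89
M5
G0 X195.23 Y20.67
M3 S886
G1 X169.27 Y48.36 F1127
G1 X96.00 Y107.09
G1 X50.22 Y146.74
M5
G0 X229.34 Y152.15
M3 S886
G1 X216.48 Y144.31 F1127
G1 X182.44 Y98.01
G1 X158.58 Y55.61
M5
G0 X201.42 Y217.85
M3 S886
G1 X198.26 Y223.32 F1127
G1 X191.94 Y223.32
G1 X188.78 Y217.85
G1 X191.94 Y212.38
G1 X198.26 Y212.38
G1 X201.42 Y217.85
M5
G0 X35.60 Y163.61
M3 S886
G1 X51.19 Y163.61 F1127
G1 X51.19 Y125.85
G1 X35.60 Y125.85
G1 X35.60 Y163.61
M5

Since the viewBox matches the mm dimensions, user units are millimetres directly. The only transform is the Y-flip y_m = 253.66 − y_svg.

Shape 1 is a regular polygon drawn with `<path>`. Its stroke #008000 means cut at S886, F1127. After flipping Y the toolpath is (127.84,148.84) → (154.91,241.62) → (221.73,171.78) → (127.84,148.84), returning to the start.

Shape 2 is a rectangle drawn with `<rect>`. Its stroke #008000 means cut at S886, F1127. After flipping Y the toolpath is (60.08,128.89) → (155.34,128.89) → (155.34,66.73) → (60.08,66.73) → (60.08,128.89), returning to the start.

Shape 3 is a cubic bezier drawn with `<path>`. Its stroke #008000 means cut at S886, F1127. After flipping Y the toolpath is (195.23,20.67) → (169.27,48.36) → (96.00,107.09) → (50.22,146.74).

Shape 4 is a cubic bezier drawn with `<path>`. Its stroke #008000 means cut at S886, F1127. After flipping Y the toolpath is (229.34,152.15) → (216.48,144.31) → (182.44,98.01) → (158.58,55.61).

Shape 5 is a circle drawn with `<circle>`. Its stroke #008000 means cut at S886, F1127. After flipping Y the toolpath is (201.42,217.85) → (198.26,223.32) → (191.94,223.32) → (188.78,217.85) → (191.94,212.38) → (198.26,212.38) → (201.42,217.85), returning to the start.

Shape 6 is a rectangle drawn with `<path>`. Its stroke #008000 means cut at S886, F1127. After flipping Y the toolpath is (35.60,163.61) → (51.19,163.61) → (51.19,125.85) → (35.60,125.85) → (35.60,163.61), returning to the start.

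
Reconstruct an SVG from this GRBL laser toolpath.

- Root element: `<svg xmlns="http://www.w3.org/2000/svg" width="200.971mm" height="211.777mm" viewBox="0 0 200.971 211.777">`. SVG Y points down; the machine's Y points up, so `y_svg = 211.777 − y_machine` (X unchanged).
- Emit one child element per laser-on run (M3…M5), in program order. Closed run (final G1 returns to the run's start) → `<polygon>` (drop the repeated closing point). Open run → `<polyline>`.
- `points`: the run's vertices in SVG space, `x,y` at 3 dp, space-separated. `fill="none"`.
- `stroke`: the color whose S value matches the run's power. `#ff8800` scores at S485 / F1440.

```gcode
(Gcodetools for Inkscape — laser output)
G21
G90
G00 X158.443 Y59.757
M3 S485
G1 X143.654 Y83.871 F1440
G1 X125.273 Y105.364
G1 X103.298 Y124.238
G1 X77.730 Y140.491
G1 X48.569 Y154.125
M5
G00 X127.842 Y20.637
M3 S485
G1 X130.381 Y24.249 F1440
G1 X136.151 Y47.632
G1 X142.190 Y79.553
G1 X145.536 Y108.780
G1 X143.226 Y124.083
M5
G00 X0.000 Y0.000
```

<svg xmlns="http://www.w3.org/2000/svg" width="200.971mm" height="211.777mm" viewBox="0 0 200.971 211.777">
  <polyline points="158.443,152.020 143.654,127.906 125.273,106.413 103.298,87.539 77.730,71.286 48.569,57.652" fill="none" stroke="#ff8800"/>
  <polyline points="127.842,191.140 130.381,187.528 136.151,164.145 142.190,132.224 145.536,102.997 143.226,87.694" fill="none" stroke="#ff8800"/>
</svg>

y_svg = 211.777 − y_m. Every run uses S485, so all elements get stroke `#ff8800` (score).

[1] open run; points: 158.443,152.020 143.654,127.906 125.273,106.413 103.298,87.539 77.730,71.286 48.569,57.652

[2] open run; points: 127.842,191.140 130.381,187.528 136.151,164.145 142.190,132.224 145.536,102.997 143.226,87.694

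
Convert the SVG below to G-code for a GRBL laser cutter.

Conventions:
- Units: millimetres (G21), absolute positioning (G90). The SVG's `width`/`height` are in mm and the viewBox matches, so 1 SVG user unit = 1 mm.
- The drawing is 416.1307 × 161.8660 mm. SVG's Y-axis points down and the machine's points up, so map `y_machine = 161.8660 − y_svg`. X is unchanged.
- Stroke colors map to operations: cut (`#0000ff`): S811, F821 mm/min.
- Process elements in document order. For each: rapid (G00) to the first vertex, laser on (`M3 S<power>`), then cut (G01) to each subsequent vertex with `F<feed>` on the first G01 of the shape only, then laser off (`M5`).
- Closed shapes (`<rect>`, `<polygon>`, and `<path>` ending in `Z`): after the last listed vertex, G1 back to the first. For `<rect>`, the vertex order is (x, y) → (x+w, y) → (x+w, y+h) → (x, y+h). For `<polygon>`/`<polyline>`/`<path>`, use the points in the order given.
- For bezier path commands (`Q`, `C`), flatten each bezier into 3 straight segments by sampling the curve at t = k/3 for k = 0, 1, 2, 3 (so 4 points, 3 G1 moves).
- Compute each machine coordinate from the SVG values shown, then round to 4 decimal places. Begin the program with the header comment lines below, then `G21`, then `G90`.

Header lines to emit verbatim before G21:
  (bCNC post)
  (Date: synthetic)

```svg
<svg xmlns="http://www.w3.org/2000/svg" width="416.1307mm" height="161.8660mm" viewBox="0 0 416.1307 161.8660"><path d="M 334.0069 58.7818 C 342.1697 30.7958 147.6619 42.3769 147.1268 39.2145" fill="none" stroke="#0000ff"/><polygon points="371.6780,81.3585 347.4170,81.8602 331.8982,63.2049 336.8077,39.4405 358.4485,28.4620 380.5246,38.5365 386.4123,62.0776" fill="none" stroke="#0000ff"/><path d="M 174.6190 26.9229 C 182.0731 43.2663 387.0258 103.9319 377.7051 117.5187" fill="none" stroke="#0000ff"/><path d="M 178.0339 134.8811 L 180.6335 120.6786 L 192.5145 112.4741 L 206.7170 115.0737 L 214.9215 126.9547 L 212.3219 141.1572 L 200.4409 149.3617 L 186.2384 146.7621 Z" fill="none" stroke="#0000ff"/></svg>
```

(bCNC post)
(Date: synthetic)
G21
G90
G00 X334.0069 Y103.0842
M3 S811
G01 X289.3033 Y119.8927 F821
G01 X197.6290 Y122.3921
G01 X147.1268 Y122.6515
M5
G00 X371.6780 Y80.5075
M3 S811
G01 X347.4170 Y80.0058 F821
G01 X331.8982 Y98.6611
G01 X336.8077 Y122.4255
G01 X358.4485 Y133.4040
G01 X380.5246 Y123.3295
G01 X386.4123 Y99.7884
G01 X371.6780 Y80.5075
M5
G00 X174.6190 Y134.9431
M3 S811
G01 X232.6552 Y107.2109 F821
G01 X330.8521 Y70.2418
G01 X377.7051 Y44.3473
M5
G00 X178.0339 Y26.9849
M3 S811
G01 X180.6335 Y41.1874 F821
G01 X192.5145 Y49.3919
G01 X206.7170 Y46.7923
G01 X214.9215 Y34.9113
G01 X212.3219 Y20.7088
G01 X200.4409 Y12.5043
G01 X186.2384 Y15.1039
G01 X178.0339 Y26.9849
M5

1 u = 1 mm; y_m = 161.8660 − y.

[1] `<path>` cubic bezier, #0000ff→cut S811 F821: (334.0069,103.0842) → (289.3033,119.8927) → (197.6290,122.3921) → (147.1268,122.6515)

[2] `<polygon>` regular polygon, #0000ff→cut S811 F821: (371.6780,80.5075) → (347.4170,80.0058) → (331.8982,98.6611) → (336.8077,122.4255) → (358.4485,133.4040) → (380.5246,123.3295) → (386.4123,99.7884) → (371.6780,80.5075) (closed)

[3] `<path>` cubic bezier, #0000ff→cut S811 F821: (174.6190,134.9431) → (232.6552,107.2109) → (330.8521,70.2418) → (377.7051,44.3473)

[4] `<path>` regular polygon, #0000ff→cut S811 F821: (178.0339,26.9849) → (180.6335,41.1874) → (192.5145,49.3919) → (206.7170,46.7923) → (214.9215,34.9113) → (212.3219,20.7088) → (200.4409,12.5043) → (186.2384,15.1039) → (178.0339,26.9849) (closed)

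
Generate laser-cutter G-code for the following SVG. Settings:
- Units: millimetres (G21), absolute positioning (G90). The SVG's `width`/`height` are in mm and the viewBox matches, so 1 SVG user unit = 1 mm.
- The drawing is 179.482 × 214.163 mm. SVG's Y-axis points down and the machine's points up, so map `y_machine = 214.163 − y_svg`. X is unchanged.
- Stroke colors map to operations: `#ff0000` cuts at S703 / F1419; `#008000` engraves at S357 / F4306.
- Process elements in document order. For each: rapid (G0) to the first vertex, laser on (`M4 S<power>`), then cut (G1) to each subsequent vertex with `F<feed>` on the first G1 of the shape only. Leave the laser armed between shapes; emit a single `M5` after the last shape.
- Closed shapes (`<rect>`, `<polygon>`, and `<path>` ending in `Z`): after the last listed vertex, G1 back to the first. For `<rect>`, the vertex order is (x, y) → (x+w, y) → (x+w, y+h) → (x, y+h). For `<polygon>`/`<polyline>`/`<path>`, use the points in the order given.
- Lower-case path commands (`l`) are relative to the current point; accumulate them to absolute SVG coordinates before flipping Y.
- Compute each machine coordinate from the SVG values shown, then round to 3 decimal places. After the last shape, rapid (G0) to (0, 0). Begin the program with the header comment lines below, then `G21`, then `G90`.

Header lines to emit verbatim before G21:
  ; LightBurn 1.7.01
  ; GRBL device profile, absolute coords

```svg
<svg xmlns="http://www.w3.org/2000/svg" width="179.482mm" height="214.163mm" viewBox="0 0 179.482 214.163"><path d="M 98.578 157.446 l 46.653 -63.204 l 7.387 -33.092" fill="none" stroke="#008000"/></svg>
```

; LightBurn 1.7.01
; GRBL device profile, absolute coords
G21
G90
G0 X98.578 Y56.717
M4 S357
G1 X145.231 Y119.921 F4306
G1 X152.618 Y153.013
M5
G0 X0.000 Y0.000

Since the viewBox matches the mm dimensions, user units are millimetres directly. The only transform is the Y-flip y_m = 214.163 − y_svg.

Shape 1 is a open polyline drawn with `<path>`. Its stroke #008000 means engrave at S357, F4306. After flipping Y the toolpath is (98.578,56.717) → (145.231,119.921) → (152.618,153.013).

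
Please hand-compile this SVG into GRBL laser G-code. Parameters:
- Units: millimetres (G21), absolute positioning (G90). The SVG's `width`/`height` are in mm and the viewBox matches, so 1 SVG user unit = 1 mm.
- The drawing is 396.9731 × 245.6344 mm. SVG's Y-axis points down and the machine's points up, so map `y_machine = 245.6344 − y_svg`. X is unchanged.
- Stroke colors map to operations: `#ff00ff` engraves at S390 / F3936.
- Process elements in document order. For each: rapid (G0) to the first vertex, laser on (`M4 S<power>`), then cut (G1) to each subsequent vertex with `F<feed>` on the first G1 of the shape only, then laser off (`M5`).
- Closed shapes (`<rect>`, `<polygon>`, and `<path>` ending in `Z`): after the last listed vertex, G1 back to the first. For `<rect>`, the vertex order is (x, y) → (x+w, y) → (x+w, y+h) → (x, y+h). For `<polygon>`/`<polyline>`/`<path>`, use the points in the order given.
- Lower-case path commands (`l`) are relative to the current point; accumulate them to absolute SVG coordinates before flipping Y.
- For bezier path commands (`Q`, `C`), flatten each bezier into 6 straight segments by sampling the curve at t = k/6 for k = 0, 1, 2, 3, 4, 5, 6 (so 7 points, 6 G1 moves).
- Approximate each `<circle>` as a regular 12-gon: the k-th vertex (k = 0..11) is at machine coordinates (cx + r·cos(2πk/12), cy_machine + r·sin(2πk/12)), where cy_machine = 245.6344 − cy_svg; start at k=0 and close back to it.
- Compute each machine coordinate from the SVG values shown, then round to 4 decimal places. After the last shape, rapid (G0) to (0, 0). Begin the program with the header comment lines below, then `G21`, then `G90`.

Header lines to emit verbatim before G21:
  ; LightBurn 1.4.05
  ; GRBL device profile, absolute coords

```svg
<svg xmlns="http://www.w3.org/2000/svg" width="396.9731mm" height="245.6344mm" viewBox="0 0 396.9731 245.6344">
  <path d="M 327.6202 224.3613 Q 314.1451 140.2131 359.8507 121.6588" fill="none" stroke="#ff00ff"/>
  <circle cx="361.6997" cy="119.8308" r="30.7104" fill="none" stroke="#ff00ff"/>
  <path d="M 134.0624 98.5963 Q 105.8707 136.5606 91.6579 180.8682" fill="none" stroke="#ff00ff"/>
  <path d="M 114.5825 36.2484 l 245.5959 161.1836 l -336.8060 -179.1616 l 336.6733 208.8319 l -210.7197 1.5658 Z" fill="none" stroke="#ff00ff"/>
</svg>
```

1 u = 1 mm; y_m = 245.6344 − y.

[1] `<path>` quadratic bezier, #ff00ff→engrave S390 F3936: (327.6202,21.2731) → (324.7724,47.5004) → (325.2124,70.0837) → (328.9403,89.0228) → (335.9559,104.3179) → (346.2594,115.9688) → (359.8507,123.9756)

[2] `<circle>` circle, #ff00ff→engrave S390 F3936: (392.4101,125.8036) → (388.2957,141.1588) → (377.0549,152.3996) → (361.6997,156.5140) → (346.3445,152.3996) → (335.1037,141.1588) → (330.9893,125.8036) → (335.1037,110.4484) → (346.3445,99.2076) → (361.6997,95.0932) → (377.0549,99.2076) → (388.2957,110.4484) → (392.4101,125.8036) (closed)

[3] `<path>` quadratic bezier, #ff00ff→engrave S390 F3936: (134.0624,147.0381) → (125.0535,134.2071) → (116.8211,121.0238) → (109.3654,107.4880) → (102.6863,93.5998) → (96.7838,79.3592) → (91.6579,64.7662)

[4] `<path>` closed polygon, #ff00ff→engrave S390 F3936: (114.5825,209.3860) → (360.1784,48.2024) → (23.3724,227.3640) → (360.0457,18.5321) → (149.3260,16.9663) → (114.5825,209.3860) (closed)

; LightBurn 1.4.05
; GRBL device profile, absolute coords
G21
G90
G0 X327.6202 Y21.2731
M4 S390
G1 X324.7724 Y47.5004 F3936
G1 X325.2124 Y70.0837
G1 X328.9403 Y89.0228
G1 X335.9559 Y104.3179
G1 X346.2594 Y115.9688
G1 X359.8507 Y123.9756
M5
G0 X392.4101 Y125.8036
M4 S390
G1 X388.2957 Y141.1588 F3936
G1 X377.0549 Y152.3996
G1 X361.6997 Y156.5140
G1 X346.3445 Y152.3996
G1 X335.1037 Y141.1588
G1 X330.9893 Y125.8036
G1 X335.1037 Y110.4484
G1 X346.3445 Y99.2076
G1 X361.6997 Y95.0932
G1 X377.0549 Y99.2076
G1 X388.2957 Y110.4484
G1 X392.4101 Y125.8036
M5
G0 X134.0624 Y147.0381
M4 S390
G1 X125.0535 Y134.2071 F3936
G1 X116.8211 Y121.0238
G1 X109.3654 Y107.4880
G1 X102.6863 Y93.5998
G1 X96.7838 Y79.3592
G1 X91.6579 Y64.7662
M5
G0 X114.5825 Y209.3860
M4 S390
G1 X360.1784 Y48.2024 F3936
G1 X23.3724 Y227.3640
G1 X360.0457 Y18.5321
G1 X149.3260 Y16.9663
G1 X114.5825 Y209.3860
M5
G0 X0.0000 Y0.0000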